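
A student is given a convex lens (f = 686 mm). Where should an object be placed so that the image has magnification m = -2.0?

m = −d_i/d_o ⇒ d_i = −m·d_o.
1/f = 1/d_o + 1/d_i = 1/d_o − 1/(m·d_o) = (1 − 1/m)/d_o, so d_o = f(1 − 1/m) = (686.0)(1 − 1/(-2.0)) = 1030 mm.

1030 mm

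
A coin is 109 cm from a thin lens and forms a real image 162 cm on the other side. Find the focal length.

Real image ⇒ d_i = +162 cm.
1/f = 1/d_o + 1/d_i = 1/(109) + 1/(162) = 0.01535, so f = 65.2 cm.
Since f is positive, the thin lens is converging.

f = 65.2 cm (converging)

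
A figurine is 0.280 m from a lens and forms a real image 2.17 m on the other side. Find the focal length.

Real image ⇒ d_i = +2.17 m.
1/f = 1/d_o + 1/d_i = 1/(0.280) + 1/(2.17) = 4.032, so f = 0.248 m.
Since f is positive, the lens is converging.

f = 0.248 m (converging)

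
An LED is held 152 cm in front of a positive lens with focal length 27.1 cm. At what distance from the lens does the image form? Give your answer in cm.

33.0 cm

Lens equation: 1/v = 1/f − 1/u = 1/(27.10) − 1/(152) = 0.03690 − 0.006579 = 0.03032, so v = 33.0 cm.
The image is real, inverted and reduced, on the far side of the lens.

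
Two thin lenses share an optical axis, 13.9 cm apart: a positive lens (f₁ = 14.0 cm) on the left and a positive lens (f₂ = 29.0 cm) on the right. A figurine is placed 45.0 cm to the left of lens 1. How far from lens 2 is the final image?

Lens 1: 1/d_i1 = 1/f₁ − 1/d_o1 = 1/(14.0) − 1/(45.0) = 0.04921, so d_i1 = 20.32 cm.
The intermediate image is 20.32 cm to the right of lens 1, which lies 6.420 cm to the right of lens 2 — a virtual object — so d_o2 = −6.420 cm.
Lens 2: 1/d_i2 = 1/f₂ − 1/d_o2 = 1/(29.0) − 1/(-6.420) = 0.1902, so d_i2 = 5.26 cm.
The final image is real, 5.26 cm to the right of lens 2 (overall magnification ≈ -0.37).

5.26 cm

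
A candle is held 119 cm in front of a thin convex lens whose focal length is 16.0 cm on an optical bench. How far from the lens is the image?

18.5 cm

Thin-lens equation: 1/s_i = 1/f − 1/s_o = 1/(16.00) − 1/(119) = 0.06250 − 0.008403 = 0.05410, so s_i = 18.5 cm.
The image is real, inverted and reduced, on the far side of the lens.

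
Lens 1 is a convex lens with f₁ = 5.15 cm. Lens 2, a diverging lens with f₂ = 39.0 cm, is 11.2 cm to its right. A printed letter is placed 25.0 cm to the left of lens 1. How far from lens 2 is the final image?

Lens 1: 1/d_i1 = 1/f₁ − 1/d_o1 = 1/(5.15) − 1/(25.0) = 0.1542, so d_i1 = 6.486 cm.
The intermediate image is 6.486 cm to the right of lens 1, which is 11.2 − (6.486) = 4.714 cm to the left of lens 2, so d_o2 = +4.714 cm.
Lens 2 is diverging, so f₂ = −39.0 cm.
Lens 2: 1/d_i2 = 1/f₂ − 1/d_o2 = 1/(-39.0) − 1/(4.714) = -0.2378, so d_i2 = -4.21 cm.
The final image is virtual, 4.21 cm to the left of lens 2 (overall magnification ≈ -0.23).

4.21 cm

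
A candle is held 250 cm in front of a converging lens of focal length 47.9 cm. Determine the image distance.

59.3 cm

Lens equation: 1/q = 1/f − 1/p = 1/(47.90) − 1/(250) = 0.02088 − 0.004000 = 0.01688, so q = 59.3 cm.
The image is real, inverted and reduced, on the far side of the lens.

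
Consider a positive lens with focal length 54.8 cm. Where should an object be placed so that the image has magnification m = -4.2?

67.8 cm

m = −d_i/d_o ⇒ d_i = −m·d_o.
1/f = 1/d_o + 1/d_i = 1/d_o − 1/(m·d_o) = (1 − 1/m)/d_o, so d_o = f(1 − 1/m) = (54.80)(1 − 1/(-4.2)) = 67.8 cm.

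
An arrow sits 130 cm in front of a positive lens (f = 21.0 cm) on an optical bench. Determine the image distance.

25.0 cm

Thin-lens equation: 1/s_i = 1/f − 1/s_o = 1/(21.00) − 1/(130) = 0.04762 − 0.007692 = 0.03993, so s_i = 25.0 cm.
The image is real, inverted and reduced, on the far side of the lens.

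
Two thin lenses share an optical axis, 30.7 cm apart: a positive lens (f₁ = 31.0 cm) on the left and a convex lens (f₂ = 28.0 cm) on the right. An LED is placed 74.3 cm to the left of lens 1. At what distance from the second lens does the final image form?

12.5 cm

Lens 1: 1/d_i1 = 1/f₁ − 1/d_o1 = 1/(31.0) − 1/(74.3) = 0.01880, so d_i1 = 53.19 cm.
The intermediate image is 53.19 cm to the right of lens 1, which lies 22.49 cm to the right of lens 2 — a virtual object — so d_o2 = −22.49 cm.
Lens 2: 1/d_i2 = 1/f₂ − 1/d_o2 = 1/(28.0) − 1/(-22.49) = 0.08018, so d_i2 = 12.5 cm.
The final image is real, 12.5 cm to the right of lens 2 (overall magnification ≈ -0.40).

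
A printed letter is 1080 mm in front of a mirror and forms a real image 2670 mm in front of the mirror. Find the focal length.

Real image ⇒ d_i = +2670 mm.
1/f = 1/d_o + 1/d_i = 1/(1080) + 1/(2670) = 0.001300, so f = 769 mm.
Since f is positive, the mirror is concave.

f = 769 mm (concave)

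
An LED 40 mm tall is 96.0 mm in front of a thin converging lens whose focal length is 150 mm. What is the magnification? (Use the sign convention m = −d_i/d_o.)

m = +2.78

1/d_i = 1/f − 1/d_o = 1/(150.0) − 1/(96.0) = -0.003750, so d_i = -266.7 mm.
m = −d_i/d_o = −(-266.7)/(96.0) = +2.78.
The image is virtual, upright and enlarged, on the same side as the object.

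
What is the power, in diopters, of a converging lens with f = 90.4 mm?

P = +11.1 D

f = 9.04 cm = 0.0904 m.
P = 1/f = 1/(0.0904 m) = +11.1 D.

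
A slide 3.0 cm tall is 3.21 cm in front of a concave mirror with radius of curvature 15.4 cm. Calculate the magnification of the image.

m = +1.71

f = R/2 = 15.4/2 = 7.700 cm.
1/d_i = 1/f − 1/d_o = 1/(7.700) − 1/(3.21) = -0.1817, so d_i = -5.505 cm.
m = −d_i/d_o = −(-5.505)/(3.21) = +1.71.
The image is virtual, upright and enlarged, behind the mirror.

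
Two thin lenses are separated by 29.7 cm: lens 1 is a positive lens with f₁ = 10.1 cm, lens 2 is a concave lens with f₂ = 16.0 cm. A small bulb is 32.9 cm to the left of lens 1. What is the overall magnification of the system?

Lens 1: 1/d_i1 = 1/(10.1) − 1/(32.9) = 0.06861, so d_i1 = 14.57 cm; m₁ = −d_i1/d_o1 = -0.4429.
d_o2 = 29.7 − (14.57) = 15.13 cm.
f₂ = −16.0 cm (diverging).
Lens 2: 1/d_i2 = 1/(-16.0) − 1/(15.13) = -0.1286, so d_i2 = -7.776 cm; m₂ = −d_i2/d_o2 = +0.5140.
m = m₁·m₂ = (-0.4429)(+0.5140) = -0.228.

m = -0.228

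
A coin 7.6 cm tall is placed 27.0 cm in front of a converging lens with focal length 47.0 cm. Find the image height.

17.9 cm

1/d_i = 1/f − 1/d_o = 1/(47.00) − 1/(27.0) = -0.01576, so d_i = -63.45 cm.
m = −d_i/d_o = +2.350.
|h_i| = |m|·h_o = 2.350 × 7.6 = 17.9 cm. The image is virtual, upright and enlarged, on the same side as the object.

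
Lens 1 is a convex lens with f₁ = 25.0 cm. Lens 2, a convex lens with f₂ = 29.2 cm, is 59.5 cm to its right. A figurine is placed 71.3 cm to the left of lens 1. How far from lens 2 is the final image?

Lens 1: 1/d_i1 = 1/f₁ − 1/d_o1 = 1/(25.0) − 1/(71.3) = 0.02597, so d_i1 = 38.50 cm.
The intermediate image is 38.50 cm to the right of lens 1, which is 59.5 − (38.50) = 21.00 cm to the left of lens 2, so d_o2 = +21.00 cm.
Lens 2: 1/d_i2 = 1/f₂ − 1/d_o2 = 1/(29.2) − 1/(21.00) = -0.01337, so d_i2 = -74.8 cm.
The final image is virtual, 74.8 cm to the left of lens 2 (overall magnification ≈ -1.9).

74.8 cm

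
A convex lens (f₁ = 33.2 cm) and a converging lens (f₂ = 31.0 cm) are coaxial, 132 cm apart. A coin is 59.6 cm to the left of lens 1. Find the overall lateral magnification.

m = +1.50

Lens 1: 1/d_i1 = 1/(33.2) − 1/(59.6) = 0.01334, so d_i1 = 74.95 cm; m₁ = −d_i1/d_o1 = -1.258.
d_o2 = 132 − (74.95) = 57.05 cm.
Lens 2: 1/d_i2 = 1/(31.0) − 1/(57.05) = 0.01473, so d_i2 = 67.89 cm; m₂ = −d_i2/d_o2 = -1.190.
m = m₁·m₂ = (-1.258)(-1.190) = +1.50.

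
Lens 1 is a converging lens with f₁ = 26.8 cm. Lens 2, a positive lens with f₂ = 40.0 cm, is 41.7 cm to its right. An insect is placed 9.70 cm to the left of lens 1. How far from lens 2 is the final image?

Lens 1: 1/d_i1 = 1/f₁ − 1/d_o1 = 1/(26.8) − 1/(9.70) = -0.06578, so d_i1 = -15.20 cm.
The intermediate image is 15.20 cm to the left of lens 1 (virtual), which is 41.7 − (-15.20) = 56.90 cm to the left of lens 2, so d_o2 = +56.90 cm.
Lens 2: 1/d_i2 = 1/f₂ − 1/d_o2 = 1/(40.0) − 1/(56.90) = 0.007425, so d_i2 = 135 cm.
The final image is real, 135 cm to the right of lens 2 (overall magnification ≈ -3.7).

135 cm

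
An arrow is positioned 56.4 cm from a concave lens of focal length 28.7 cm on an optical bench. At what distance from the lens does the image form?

19.0 cm

For a concave lens, f = -28.7 cm.
Thin-lens equation: 1/v = 1/f − 1/u = 1/(-28.70) − 1/(56.4) = -0.03484 − 0.01773 = -0.05257, so v = -19.0 cm.
The image is virtual, upright and reduced, on the same side as the object.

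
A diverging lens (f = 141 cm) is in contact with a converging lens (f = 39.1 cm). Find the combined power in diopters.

P₁ = 1/f₁ = 1/(-1.41 m) = -0.7092 D; P₂ = 1/f₂ = 1/(0.391 m) = +2.558 D.
For thin lenses in contact, P = P₁ + P₂ = (-0.7092) + (+2.558) = +1.85 D.

P = +1.85 D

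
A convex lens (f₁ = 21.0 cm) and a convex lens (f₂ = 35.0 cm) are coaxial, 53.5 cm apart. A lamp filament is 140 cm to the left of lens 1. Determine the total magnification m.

Lens 1: 1/d_i1 = 1/(21.0) − 1/(140) = 0.04048, so d_i1 = 24.71 cm; m₁ = −d_i1/d_o1 = -0.1765.
d_o2 = 53.5 − (24.71) = 28.79 cm.
Lens 2: 1/d_i2 = 1/(35.0) − 1/(28.79) = -0.006163, so d_i2 = -162.3 cm; m₂ = −d_i2/d_o2 = +5.636.
m = m₁·m₂ = (-0.1765)(+5.636) = -0.995.

m = -0.995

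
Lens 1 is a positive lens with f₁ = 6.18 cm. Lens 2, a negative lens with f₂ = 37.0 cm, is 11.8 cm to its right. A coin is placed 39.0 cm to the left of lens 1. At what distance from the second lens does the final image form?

Lens 1: 1/d_i1 = 1/f₁ − 1/d_o1 = 1/(6.18) − 1/(39.0) = 0.1362, so d_i1 = 7.344 cm.
The intermediate image is 7.344 cm to the right of lens 1, which is 11.8 − (7.344) = 4.456 cm to the left of lens 2, so d_o2 = +4.456 cm.
Lens 2 is diverging, so f₂ = −37.0 cm.
Lens 2: 1/d_i2 = 1/f₂ − 1/d_o2 = 1/(-37.0) − 1/(4.456) = -0.2514, so d_i2 = -3.98 cm.
The final image is virtual, 3.98 cm to the left of lens 2 (overall magnification ≈ -0.17).

3.98 cm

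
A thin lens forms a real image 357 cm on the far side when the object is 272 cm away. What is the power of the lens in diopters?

P = +0.648 D

d_i = +357 cm.
1/f = 1/d_o + 1/d_i = 1/(272) + 1/(357) = 0.006478 cm⁻¹.
f = 154.4 cm = 1.544 m, so P = 1/f = +0.648 D.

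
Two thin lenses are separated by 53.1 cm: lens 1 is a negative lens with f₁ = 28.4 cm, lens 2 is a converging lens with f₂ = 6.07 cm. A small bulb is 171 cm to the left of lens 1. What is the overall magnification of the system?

m = -0.0121

f₁ = −28.4 cm (diverging).
Lens 1: 1/d_i1 = 1/(-28.4) − 1/(171) = -0.04106, so d_i1 = -24.36 cm; m₁ = −d_i1/d_o1 = +0.1425.
d_o2 = 53.1 − (-24.36) = 77.46 cm.
Lens 2: 1/d_i2 = 1/(6.07) − 1/(77.46) = 0.1518, so d_i2 = 6.586 cm; m₂ = −d_i2/d_o2 = -0.08503.
m = m₁·m₂ = (+0.1425)(-0.08503) = -0.0121.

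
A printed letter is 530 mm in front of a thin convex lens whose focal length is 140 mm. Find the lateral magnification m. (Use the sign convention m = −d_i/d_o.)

m = -0.359

1/d_i = 1/f − 1/d_o = 1/(140.0) − 1/(530) = 0.005256, so d_i = 190.3 mm.
m = −d_i/d_o = −(190.3)/(530) = -0.359.
The image is real, inverted and reduced, on the far side of the lens.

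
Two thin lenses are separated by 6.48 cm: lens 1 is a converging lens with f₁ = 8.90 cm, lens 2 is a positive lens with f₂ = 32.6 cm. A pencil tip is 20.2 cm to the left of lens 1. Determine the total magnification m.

Lens 1: 1/d_i1 = 1/(8.90) − 1/(20.2) = 0.06285, so d_i1 = 15.91 cm; m₁ = −d_i1/d_o1 = -0.7876.
d_o2 = 6.48 − (15.91) = -9.430 cm (virtual object).
Lens 2: 1/d_i2 = 1/(32.6) − 1/(-9.430) = 0.1367, so d_i2 = 7.314 cm; m₂ = −d_i2/d_o2 = +0.7756.
m = m₁·m₂ = (-0.7876)(+0.7756) = -0.611.

m = -0.611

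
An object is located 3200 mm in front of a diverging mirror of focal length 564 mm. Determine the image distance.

479 mm

For a diverging mirror, f = -564 mm.
Mirror equation: 1/d_i = 1/f − 1/d_o = 1/(-564.0) − 1/(3200) = -0.001773 − 0.0003125 = -0.002086, so d_i = -479 mm.
The image is virtual, upright and reduced, behind the mirror.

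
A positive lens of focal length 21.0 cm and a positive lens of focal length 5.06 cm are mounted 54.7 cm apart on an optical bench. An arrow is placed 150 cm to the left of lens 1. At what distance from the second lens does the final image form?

6.08 cm

Lens 1: 1/d_i1 = 1/f₁ − 1/d_o1 = 1/(21.0) − 1/(150) = 0.04095, so d_i1 = 24.42 cm.
The intermediate image is 24.42 cm to the right of lens 1, which is 54.7 − (24.42) = 30.28 cm to the left of lens 2, so d_o2 = +30.28 cm.
Lens 2: 1/d_i2 = 1/f₂ − 1/d_o2 = 1/(5.06) − 1/(30.28) = 0.1646, so d_i2 = 6.08 cm.
The final image is real, 6.08 cm to the right of lens 2 (overall magnification ≈ 0.033).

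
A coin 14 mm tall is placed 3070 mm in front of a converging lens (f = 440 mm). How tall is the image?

1/d_i = 1/f − 1/d_o = 1/(440.0) − 1/(3070) = 0.001947, so d_i = 513.6 mm.
m = −d_i/d_o = -0.1673.
|h_i| = |m|·h_o = 0.1673 × 14 = 2.34 mm. The image is real, inverted and reduced, on the far side of the lens.

2.34 mm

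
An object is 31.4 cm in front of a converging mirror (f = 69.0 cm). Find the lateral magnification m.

m = +1.84

1/d_i = 1/f − 1/d_o = 1/(69.00) − 1/(31.4) = -0.01735, so d_i = -57.62 cm.
m = −d_i/d_o = −(-57.62)/(31.4) = +1.84.
The image is virtual, upright and enlarged, behind the mirror.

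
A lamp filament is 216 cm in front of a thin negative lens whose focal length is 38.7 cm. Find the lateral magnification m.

For a negative lens, f = -38.7 cm.
1/d_i = 1/f − 1/d_o = 1/(-38.70) − 1/(216) = -0.03047, so d_i = -32.82 cm.
m = −d_i/d_o = −(-32.82)/(216) = +0.152.
The image is virtual, upright and reduced, on the same side as the object.

m = +0.152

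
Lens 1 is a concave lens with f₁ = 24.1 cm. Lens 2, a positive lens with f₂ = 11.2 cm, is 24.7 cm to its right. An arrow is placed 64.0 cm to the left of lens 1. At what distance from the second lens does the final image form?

15.2 cm

Lens 1 is diverging, so f₁ = −24.1 cm.
Lens 1: 1/d_i1 = 1/f₁ − 1/d_o1 = 1/(-24.1) − 1/(64.0) = -0.05712, so d_i1 = -17.51 cm.
The intermediate image is 17.51 cm to the left of lens 1 (virtual), which is 24.7 − (-17.51) = 42.21 cm to the left of lens 2, so d_o2 = +42.21 cm.
Lens 2: 1/d_i2 = 1/f₂ − 1/d_o2 = 1/(11.2) − 1/(42.21) = 0.06559, so d_i2 = 15.2 cm.
The final image is real, 15.2 cm to the right of lens 2 (overall magnification ≈ -0.099).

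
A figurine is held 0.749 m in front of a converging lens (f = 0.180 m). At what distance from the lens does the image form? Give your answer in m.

0.237 m

Thin-lens equation: 1/v = 1/f − 1/u = 1/(0.1800) − 1/(0.749) = 5.556 − 1.335 = 4.220, so v = 0.237 m.
The image is real, inverted and reduced, on the far side of the lens.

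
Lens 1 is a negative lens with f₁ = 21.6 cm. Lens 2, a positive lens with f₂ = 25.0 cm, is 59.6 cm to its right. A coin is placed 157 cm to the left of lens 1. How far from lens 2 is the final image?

36.7 cm

Lens 1 is diverging, so f₁ = −21.6 cm.
Lens 1: 1/d_i1 = 1/f₁ − 1/d_o1 = 1/(-21.6) − 1/(157) = -0.05267, so d_i1 = -18.99 cm.
The intermediate image is 18.99 cm to the left of lens 1 (virtual), which is 59.6 − (-18.99) = 78.59 cm to the left of lens 2, so d_o2 = +78.59 cm.
Lens 2: 1/d_i2 = 1/f₂ − 1/d_o2 = 1/(25.0) − 1/(78.59) = 0.02728, so d_i2 = 36.7 cm.
The final image is real, 36.7 cm to the right of lens 2 (overall magnification ≈ -0.056).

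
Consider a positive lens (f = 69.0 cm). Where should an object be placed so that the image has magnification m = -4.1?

m = −d_i/d_o ⇒ d_i = −m·d_o.
1/f = 1/d_o + 1/d_i = 1/d_o − 1/(m·d_o) = (1 − 1/m)/d_o, so d_o = f(1 − 1/m) = (69.00)(1 − 1/(-4.1)) = 85.8 cm.

85.8 cm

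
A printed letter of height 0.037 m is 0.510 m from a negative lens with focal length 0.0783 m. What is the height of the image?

For a negative lens, f = -0.0783 m.
1/d_i = 1/f − 1/d_o = 1/(-0.07830) − 1/(0.510) = -14.73, so d_i = -0.06788 m.
m = −d_i/d_o = +0.1331.
|h_i| = |m|·h_o = 0.1331 × 0.037 = 0.00492 m. The image is virtual, upright and reduced, on the same side as the object.

0.00492 m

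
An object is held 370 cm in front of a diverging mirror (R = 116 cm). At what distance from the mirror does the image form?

50.1 cm

f = R/2 = 116/2 = 58.00 cm; for a diverging mirror, f = -58.00 cm.
Mirror equation: 1/s_i = 1/f − 1/s_o = 1/(-58.00) − 1/(370) = -0.01724 − 0.002703 = -0.01994, so s_i = -50.1 cm.
The image is virtual, upright and reduced, behind the mirror.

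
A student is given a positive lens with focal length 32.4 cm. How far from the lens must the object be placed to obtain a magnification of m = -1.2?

59.4 cm

m = −d_i/d_o ⇒ d_i = −m·d_o.
1/f = 1/d_o + 1/d_i = 1/d_o − 1/(m·d_o) = (1 − 1/m)/d_o, so d_o = f(1 − 1/m) = (32.40)(1 − 1/(-1.2)) = 59.4 cm.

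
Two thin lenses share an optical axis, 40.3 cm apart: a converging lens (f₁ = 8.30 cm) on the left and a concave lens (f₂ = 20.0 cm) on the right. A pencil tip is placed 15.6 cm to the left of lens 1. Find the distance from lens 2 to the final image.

10.6 cm

Lens 1: 1/d_i1 = 1/f₁ − 1/d_o1 = 1/(8.30) − 1/(15.6) = 0.05638, so d_i1 = 17.74 cm.
The intermediate image is 17.74 cm to the right of lens 1, which is 40.3 − (17.74) = 22.56 cm to the left of lens 2, so d_o2 = +22.56 cm.
Lens 2 is diverging, so f₂ = −20.0 cm.
Lens 2: 1/d_i2 = 1/f₂ − 1/d_o2 = 1/(-20.0) − 1/(22.56) = -0.09433, so d_i2 = -10.6 cm.
The final image is virtual, 10.6 cm to the left of lens 2 (overall magnification ≈ -0.53).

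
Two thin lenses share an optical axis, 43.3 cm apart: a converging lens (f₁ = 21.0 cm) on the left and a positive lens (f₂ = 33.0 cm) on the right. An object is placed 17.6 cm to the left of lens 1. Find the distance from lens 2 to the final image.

42.2 cm

Lens 1: 1/d_i1 = 1/f₁ − 1/d_o1 = 1/(21.0) − 1/(17.6) = -0.009199, so d_i1 = -108.7 cm.
The intermediate image is 108.7 cm to the left of lens 1 (virtual), which is 43.3 − (-108.7) = 152.0 cm to the left of lens 2, so d_o2 = +152.0 cm.
Lens 2: 1/d_i2 = 1/f₂ − 1/d_o2 = 1/(33.0) − 1/(152.0) = 0.02372, so d_i2 = 42.2 cm.
The final image is real, 42.2 cm to the right of lens 2 (overall magnification ≈ -1.7).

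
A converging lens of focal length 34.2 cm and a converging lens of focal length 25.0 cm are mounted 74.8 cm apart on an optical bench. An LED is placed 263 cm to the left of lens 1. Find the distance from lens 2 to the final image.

Lens 1: 1/d_i1 = 1/f₁ − 1/d_o1 = 1/(34.2) − 1/(263) = 0.02544, so d_i1 = 39.31 cm.
The intermediate image is 39.31 cm to the right of lens 1, which is 74.8 − (39.31) = 35.49 cm to the left of lens 2, so d_o2 = +35.49 cm.
Lens 2: 1/d_i2 = 1/f₂ − 1/d_o2 = 1/(25.0) − 1/(35.49) = 0.01182, so d_i2 = 84.6 cm.
The final image is real, 84.6 cm to the right of lens 2 (overall magnification ≈ 0.36).

84.6 cm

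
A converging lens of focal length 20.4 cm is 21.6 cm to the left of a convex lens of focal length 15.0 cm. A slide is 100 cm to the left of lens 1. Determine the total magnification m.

m = -0.202

Lens 1: 1/d_i1 = 1/(20.4) − 1/(100) = 0.03902, so d_i1 = 25.63 cm; m₁ = −d_i1/d_o1 = -0.2563.
d_o2 = 21.6 − (25.63) = -4.030 cm (virtual object).
Lens 2: 1/d_i2 = 1/(15.0) − 1/(-4.030) = 0.3148, so d_i2 = 3.177 cm; m₂ = −d_i2/d_o2 = +0.7882.
m = m₁·m₂ = (-0.2563)(+0.7882) = -0.202.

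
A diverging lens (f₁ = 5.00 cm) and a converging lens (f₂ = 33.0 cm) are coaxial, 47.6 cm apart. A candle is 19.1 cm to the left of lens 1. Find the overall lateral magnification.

m = -0.369

f₁ = −5.00 cm (diverging).
Lens 1: 1/d_i1 = 1/(-5.00) − 1/(19.1) = -0.2524, so d_i1 = -3.963 cm; m₁ = −d_i1/d_o1 = +0.2075.
d_o2 = 47.6 − (-3.963) = 51.56 cm.
Lens 2: 1/d_i2 = 1/(33.0) − 1/(51.56) = 0.01091, so d_i2 = 91.67 cm; m₂ = −d_i2/d_o2 = -1.778.
m = m₁·m₂ = (+0.2075)(-1.778) = -0.369.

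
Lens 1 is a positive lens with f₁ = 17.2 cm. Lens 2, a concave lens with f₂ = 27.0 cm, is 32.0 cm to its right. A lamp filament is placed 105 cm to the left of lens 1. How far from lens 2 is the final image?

8.03 cm

Lens 1: 1/d_i1 = 1/f₁ − 1/d_o1 = 1/(17.2) − 1/(105) = 0.04862, so d_i1 = 20.57 cm.
The intermediate image is 20.57 cm to the right of lens 1, which is 32.0 − (20.57) = 11.43 cm to the left of lens 2, so d_o2 = +11.43 cm.
Lens 2 is diverging, so f₂ = −27.0 cm.
Lens 2: 1/d_i2 = 1/f₂ − 1/d_o2 = 1/(-27.0) − 1/(11.43) = -0.1245, so d_i2 = -8.03 cm.
The final image is virtual, 8.03 cm to the left of lens 2 (overall magnification ≈ -0.14).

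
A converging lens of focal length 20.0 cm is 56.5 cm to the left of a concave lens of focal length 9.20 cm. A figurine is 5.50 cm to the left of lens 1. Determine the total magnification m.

m = +0.173

Lens 1: 1/d_i1 = 1/(20.0) − 1/(5.50) = -0.1318, so d_i1 = -7.586 cm; m₁ = −d_i1/d_o1 = +1.379.
d_o2 = 56.5 − (-7.586) = 64.09 cm.
f₂ = −9.20 cm (diverging).
Lens 2: 1/d_i2 = 1/(-9.20) − 1/(64.09) = -0.1243, so d_i2 = -8.045 cm; m₂ = −d_i2/d_o2 = +0.1255.
m = m₁·m₂ = (+1.379)(+0.1255) = +0.173.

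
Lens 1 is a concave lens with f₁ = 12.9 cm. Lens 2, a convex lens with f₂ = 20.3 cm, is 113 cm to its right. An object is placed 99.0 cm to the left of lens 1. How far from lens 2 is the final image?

24.3 cm

Lens 1 is diverging, so f₁ = −12.9 cm.
Lens 1: 1/d_i1 = 1/f₁ − 1/d_o1 = 1/(-12.9) − 1/(99.0) = -0.08762, so d_i1 = -11.41 cm.
The intermediate image is 11.41 cm to the left of lens 1 (virtual), which is 113 − (-11.41) = 124.4 cm to the left of lens 2, so d_o2 = +124.4 cm.
Lens 2: 1/d_i2 = 1/f₂ − 1/d_o2 = 1/(20.3) − 1/(124.4) = 0.04122, so d_i2 = 24.3 cm.
The final image is real, 24.3 cm to the right of lens 2 (overall magnification ≈ -0.022).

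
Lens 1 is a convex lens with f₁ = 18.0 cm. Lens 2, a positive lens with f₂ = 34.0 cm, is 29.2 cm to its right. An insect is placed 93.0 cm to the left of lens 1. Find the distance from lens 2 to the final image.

Lens 1: 1/d_i1 = 1/f₁ − 1/d_o1 = 1/(18.0) − 1/(93.0) = 0.04480, so d_i1 = 22.32 cm.
The intermediate image is 22.32 cm to the right of lens 1, which is 29.2 − (22.32) = 6.880 cm to the left of lens 2, so d_o2 = +6.880 cm.
Lens 2: 1/d_i2 = 1/f₂ − 1/d_o2 = 1/(34.0) − 1/(6.880) = -0.1159, so d_i2 = -8.63 cm.
The final image is virtual, 8.63 cm to the left of lens 2 (overall magnification ≈ -0.30).

8.63 cm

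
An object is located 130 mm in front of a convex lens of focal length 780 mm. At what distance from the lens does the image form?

156 mm

Thin-lens equation: 1/q = 1/f − 1/p = 1/(780.0) − 1/(130) = 0.001282 − 0.007692 = -0.006410, so q = -156 mm.
The image is virtual, upright and enlarged, on the same side as the object.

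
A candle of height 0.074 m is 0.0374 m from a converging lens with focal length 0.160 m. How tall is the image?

1/d_i = 1/f − 1/d_o = 1/(0.1600) − 1/(0.0374) = -20.49, so d_i = -0.04881 m.
m = −d_i/d_o = +1.305.
|h_i| = |m|·h_o = 1.305 × 0.074 = 0.0966 m. The image is virtual, upright and enlarged, on the same side as the object.

0.0966 m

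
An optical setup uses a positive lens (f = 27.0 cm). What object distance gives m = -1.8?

m = −d_i/d_o ⇒ d_i = −m·d_o.
1/f = 1/d_o + 1/d_i = 1/d_o − 1/(m·d_o) = (1 − 1/m)/d_o, so d_o = f(1 − 1/m) = (27.00)(1 − 1/(-1.8)) = 42.0 cm.

42.0 cm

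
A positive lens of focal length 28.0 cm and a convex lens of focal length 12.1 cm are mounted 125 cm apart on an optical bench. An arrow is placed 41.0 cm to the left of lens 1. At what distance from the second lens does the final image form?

18.1 cm

Lens 1: 1/d_i1 = 1/f₁ − 1/d_o1 = 1/(28.0) − 1/(41.0) = 0.01132, so d_i1 = 88.31 cm.
The intermediate image is 88.31 cm to the right of lens 1, which is 125 − (88.31) = 36.69 cm to the left of lens 2, so d_o2 = +36.69 cm.
Lens 2: 1/d_i2 = 1/f₂ − 1/d_o2 = 1/(12.1) − 1/(36.69) = 0.05539, so d_i2 = 18.1 cm.
The final image is real, 18.1 cm to the right of lens 2 (overall magnification ≈ 1.1).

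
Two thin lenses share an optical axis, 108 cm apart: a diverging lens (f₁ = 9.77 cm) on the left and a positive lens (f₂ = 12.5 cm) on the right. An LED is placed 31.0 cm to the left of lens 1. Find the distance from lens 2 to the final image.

14.0 cm

Lens 1 is diverging, so f₁ = −9.77 cm.
Lens 1: 1/d_i1 = 1/f₁ − 1/d_o1 = 1/(-9.77) − 1/(31.0) = -0.1346, so d_i1 = -7.429 cm.
The intermediate image is 7.429 cm to the left of lens 1 (virtual), which is 108 − (-7.429) = 115.4 cm to the left of lens 2, so d_o2 = +115.4 cm.
Lens 2: 1/d_i2 = 1/f₂ − 1/d_o2 = 1/(12.5) − 1/(115.4) = 0.07133, so d_i2 = 14.0 cm.
The final image is real, 14.0 cm to the right of lens 2 (overall magnification ≈ -0.029).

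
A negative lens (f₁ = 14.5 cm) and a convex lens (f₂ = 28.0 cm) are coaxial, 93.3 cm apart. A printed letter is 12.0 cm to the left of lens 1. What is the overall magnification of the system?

m = -0.213

f₁ = −14.5 cm (diverging).
Lens 1: 1/d_i1 = 1/(-14.5) − 1/(12.0) = -0.1523, so d_i1 = -6.566 cm; m₁ = −d_i1/d_o1 = +0.5472.
d_o2 = 93.3 − (-6.566) = 99.87 cm.
Lens 2: 1/d_i2 = 1/(28.0) − 1/(99.87) = 0.02570, so d_i2 = 38.91 cm; m₂ = −d_i2/d_o2 = -0.3896.
m = m₁·m₂ = (+0.5472)(-0.3896) = -0.213.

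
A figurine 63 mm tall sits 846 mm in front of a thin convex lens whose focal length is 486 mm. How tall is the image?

1/d_i = 1/f − 1/d_o = 1/(486.0) − 1/(846) = 0.0008756, so d_i = 1142 mm.
m = −d_i/d_o = -1.350.
|h_i| = |m|·h_o = 1.350 × 63 = 85.1 mm. The image is real, inverted and enlarged, on the far side of the lens.

85.1 mm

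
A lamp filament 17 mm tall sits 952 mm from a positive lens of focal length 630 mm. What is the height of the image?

33.3 mm

1/d_i = 1/f − 1/d_o = 1/(630.0) − 1/(952) = 0.0005369, so d_i = 1863 mm.
m = −d_i/d_o = -1.957.
|h_i| = |m|·h_o = 1.957 × 17 = 33.3 mm. The image is real, inverted and enlarged, on the far side of the lens.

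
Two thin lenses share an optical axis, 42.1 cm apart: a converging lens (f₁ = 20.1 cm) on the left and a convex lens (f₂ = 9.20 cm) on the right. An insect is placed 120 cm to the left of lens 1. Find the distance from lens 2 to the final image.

Lens 1: 1/d_i1 = 1/f₁ − 1/d_o1 = 1/(20.1) − 1/(120) = 0.04142, so d_i1 = 24.14 cm.
The intermediate image is 24.14 cm to the right of lens 1, which is 42.1 − (24.14) = 17.96 cm to the left of lens 2, so d_o2 = +17.96 cm.
Lens 2: 1/d_i2 = 1/f₂ − 1/d_o2 = 1/(9.20) − 1/(17.96) = 0.05302, so d_i2 = 18.9 cm.
The final image is real, 18.9 cm to the right of lens 2 (overall magnification ≈ 0.21).

18.9 cm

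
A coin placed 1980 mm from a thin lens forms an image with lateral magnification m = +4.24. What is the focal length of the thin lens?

m = −d_i/d_o ⇒ d_i = −m·d_o = −(+4.24)·(1980) = -8395 mm.
1/f = 1/d_o + 1/d_i = 1/(1980) + 1/(-8395) = 0.0003859, so f = 2590 mm.
Since f is positive, the thin lens is converging.

f = 2590 mm (converging)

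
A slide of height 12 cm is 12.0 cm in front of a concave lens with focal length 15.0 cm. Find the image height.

6.67 cm

For a concave lens, f = -15.0 cm.
1/d_i = 1/f − 1/d_o = 1/(-15.00) − 1/(12.0) = -0.1500, so d_i = -6.667 cm.
m = −d_i/d_o = +0.5556.
|h_i| = |m|·h_o = 0.5556 × 12 = 6.67 cm. The image is virtual, upright and reduced, on the same side as the object.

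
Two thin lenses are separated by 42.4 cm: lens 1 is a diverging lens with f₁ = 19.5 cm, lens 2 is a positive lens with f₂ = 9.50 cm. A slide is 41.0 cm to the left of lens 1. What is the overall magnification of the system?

m = -0.0664

f₁ = −19.5 cm (diverging).
Lens 1: 1/d_i1 = 1/(-19.5) − 1/(41.0) = -0.07567, so d_i1 = -13.21 cm; m₁ = −d_i1/d_o1 = +0.3222.
d_o2 = 42.4 − (-13.21) = 55.61 cm.
Lens 2: 1/d_i2 = 1/(9.50) − 1/(55.61) = 0.08728, so d_i2 = 11.46 cm; m₂ = −d_i2/d_o2 = -0.2060.
m = m₁·m₂ = (+0.3222)(-0.2060) = -0.0664.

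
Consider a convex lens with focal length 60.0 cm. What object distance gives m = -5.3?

m = −d_i/d_o ⇒ d_i = −m·d_o.
1/f = 1/d_o + 1/d_i = 1/d_o − 1/(m·d_o) = (1 − 1/m)/d_o, so d_o = f(1 − 1/m) = (60.00)(1 − 1/(-5.3)) = 71.3 cm.

71.3 cm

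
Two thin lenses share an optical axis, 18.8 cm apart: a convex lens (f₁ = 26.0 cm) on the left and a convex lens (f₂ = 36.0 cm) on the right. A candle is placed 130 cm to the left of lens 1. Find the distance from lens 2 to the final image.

9.92 cm

Lens 1: 1/d_i1 = 1/f₁ − 1/d_o1 = 1/(26.0) − 1/(130) = 0.03077, so d_i1 = 32.50 cm.
The intermediate image is 32.50 cm to the right of lens 1, which lies 13.70 cm to the right of lens 2 — a virtual object — so d_o2 = −13.70 cm.
Lens 2: 1/d_i2 = 1/f₂ − 1/d_o2 = 1/(36.0) − 1/(-13.70) = 0.1008, so d_i2 = 9.92 cm.
The final image is real, 9.92 cm to the right of lens 2 (overall magnification ≈ -0.18).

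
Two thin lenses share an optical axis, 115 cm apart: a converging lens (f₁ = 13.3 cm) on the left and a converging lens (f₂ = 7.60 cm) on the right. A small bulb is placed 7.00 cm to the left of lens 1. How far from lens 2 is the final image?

8.07 cm

Lens 1: 1/d_i1 = 1/f₁ − 1/d_o1 = 1/(13.3) − 1/(7.00) = -0.06767, so d_i1 = -14.78 cm.
The intermediate image is 14.78 cm to the left of lens 1 (virtual), which is 115 − (-14.78) = 129.8 cm to the left of lens 2, so d_o2 = +129.8 cm.
Lens 2: 1/d_i2 = 1/f₂ − 1/d_o2 = 1/(7.60) − 1/(129.8) = 0.1239, so d_i2 = 8.07 cm.
The final image is real, 8.07 cm to the right of lens 2 (overall magnification ≈ -0.13).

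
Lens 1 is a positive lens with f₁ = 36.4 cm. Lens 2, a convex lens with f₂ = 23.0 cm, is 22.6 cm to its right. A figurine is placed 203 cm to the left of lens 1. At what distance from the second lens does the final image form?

11.2 cm

Lens 1: 1/d_i1 = 1/f₁ − 1/d_o1 = 1/(36.4) − 1/(203) = 0.02255, so d_i1 = 44.35 cm.
The intermediate image is 44.35 cm to the right of lens 1, which lies 21.75 cm to the right of lens 2 — a virtual object — so d_o2 = −21.75 cm.
Lens 2: 1/d_i2 = 1/f₂ − 1/d_o2 = 1/(23.0) − 1/(-21.75) = 0.08946, so d_i2 = 11.2 cm.
The final image is real, 11.2 cm to the right of lens 2 (overall magnification ≈ -0.11).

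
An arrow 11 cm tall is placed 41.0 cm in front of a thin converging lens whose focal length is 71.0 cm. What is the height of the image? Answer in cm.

1/d_i = 1/f − 1/d_o = 1/(71.00) − 1/(41.0) = -0.01031, so d_i = -97.03 cm.
m = −d_i/d_o = +2.367.
|h_i| = |m|·h_o = 2.367 × 11 = 26.0 cm. The image is virtual, upright and enlarged, on the same side as the object.

26.0 cm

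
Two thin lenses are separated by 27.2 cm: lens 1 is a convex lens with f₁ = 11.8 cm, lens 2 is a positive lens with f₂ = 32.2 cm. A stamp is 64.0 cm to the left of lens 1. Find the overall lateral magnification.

m = -0.374

Lens 1: 1/d_i1 = 1/(11.8) − 1/(64.0) = 0.06912, so d_i1 = 14.47 cm; m₁ = −d_i1/d_o1 = -0.2261.
d_o2 = 27.2 − (14.47) = 12.73 cm.
Lens 2: 1/d_i2 = 1/(32.2) − 1/(12.73) = -0.04750, so d_i2 = -21.05 cm; m₂ = −d_i2/d_o2 = +1.654.
m = m₁·m₂ = (-0.2261)(+1.654) = -0.374.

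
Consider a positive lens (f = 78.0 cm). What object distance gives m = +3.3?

54.4 cm

m = −d_i/d_o ⇒ d_i = −m·d_o.
1/f = 1/d_o + 1/d_i = 1/d_o − 1/(m·d_o) = (1 − 1/m)/d_o, so d_o = f(1 − 1/m) = (78.00)(1 − 1/(+3.3)) = 54.4 cm.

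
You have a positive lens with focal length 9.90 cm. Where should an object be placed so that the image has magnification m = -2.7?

13.6 cm

m = −d_i/d_o ⇒ d_i = −m·d_o.
1/f = 1/d_o + 1/d_i = 1/d_o − 1/(m·d_o) = (1 − 1/m)/d_o, so d_o = f(1 − 1/m) = (9.900)(1 − 1/(-2.7)) = 13.6 cm.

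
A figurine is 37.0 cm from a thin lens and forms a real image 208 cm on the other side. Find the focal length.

Real image ⇒ d_i = +208 cm.
1/f = 1/d_o + 1/d_i = 1/(37.0) + 1/(208) = 0.03183, so f = 31.4 cm.
Since f is positive, the thin lens is converging.

f = 31.4 cm (converging)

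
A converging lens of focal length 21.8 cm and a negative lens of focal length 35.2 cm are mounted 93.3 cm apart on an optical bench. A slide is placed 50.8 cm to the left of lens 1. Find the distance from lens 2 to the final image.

21.5 cm

Lens 1: 1/d_i1 = 1/f₁ − 1/d_o1 = 1/(21.8) − 1/(50.8) = 0.02619, so d_i1 = 38.19 cm.
The intermediate image is 38.19 cm to the right of lens 1, which is 93.3 − (38.19) = 55.11 cm to the left of lens 2, so d_o2 = +55.11 cm.
Lens 2 is diverging, so f₂ = −35.2 cm.
Lens 2: 1/d_i2 = 1/f₂ − 1/d_o2 = 1/(-35.2) − 1/(55.11) = -0.04655, so d_i2 = -21.5 cm.
The final image is virtual, 21.5 cm to the left of lens 2 (overall magnification ≈ -0.29).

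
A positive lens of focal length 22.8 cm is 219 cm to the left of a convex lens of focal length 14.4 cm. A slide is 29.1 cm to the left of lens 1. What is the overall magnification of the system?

Lens 1: 1/d_i1 = 1/(22.8) − 1/(29.1) = 0.009495, so d_i1 = 105.3 cm; m₁ = −d_i1/d_o1 = -3.619.
d_o2 = 219 − (105.3) = 113.7 cm.
Lens 2: 1/d_i2 = 1/(14.4) − 1/(113.7) = 0.06065, so d_i2 = 16.49 cm; m₂ = −d_i2/d_o2 = -0.1450.
m = m₁·m₂ = (-3.619)(-0.1450) = +0.525.

m = +0.525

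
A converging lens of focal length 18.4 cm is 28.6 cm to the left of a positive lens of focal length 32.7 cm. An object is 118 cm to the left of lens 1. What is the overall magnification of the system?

m = -0.233

Lens 1: 1/d_i1 = 1/(18.4) − 1/(118) = 0.04587, so d_i1 = 21.80 cm; m₁ = −d_i1/d_o1 = -0.1847.
d_o2 = 28.6 − (21.80) = 6.800 cm.
Lens 2: 1/d_i2 = 1/(32.7) − 1/(6.800) = -0.1165, so d_i2 = -8.585 cm; m₂ = −d_i2/d_o2 = +1.263.
m = m₁·m₂ = (-0.1847)(+1.263) = -0.233.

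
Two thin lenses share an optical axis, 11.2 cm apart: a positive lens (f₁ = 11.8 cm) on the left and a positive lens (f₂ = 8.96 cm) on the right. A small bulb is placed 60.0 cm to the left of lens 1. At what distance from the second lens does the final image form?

2.51 cm

Lens 1: 1/d_i1 = 1/f₁ − 1/d_o1 = 1/(11.8) − 1/(60.0) = 0.06808, so d_i1 = 14.69 cm.
The intermediate image is 14.69 cm to the right of lens 1, which lies 3.490 cm to the right of lens 2 — a virtual object — so d_o2 = −3.490 cm.
Lens 2: 1/d_i2 = 1/f₂ − 1/d_o2 = 1/(8.96) − 1/(-3.490) = 0.3981, so d_i2 = 2.51 cm.
The final image is real, 2.51 cm to the right of lens 2 (overall magnification ≈ -0.18).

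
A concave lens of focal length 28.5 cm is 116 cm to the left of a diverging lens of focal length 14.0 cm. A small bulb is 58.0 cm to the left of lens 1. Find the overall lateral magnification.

f₁ = −28.5 cm (diverging).
Lens 1: 1/d_i1 = 1/(-28.5) − 1/(58.0) = -0.05233, so d_i1 = -19.11 cm; m₁ = −d_i1/d_o1 = +0.3295.
d_o2 = 116 − (-19.11) = 135.1 cm.
f₂ = −14.0 cm (diverging).
Lens 2: 1/d_i2 = 1/(-14.0) − 1/(135.1) = -0.07883, so d_i2 = -12.69 cm; m₂ = −d_i2/d_o2 = +0.09390.
m = m₁·m₂ = (+0.3295)(+0.09390) = +0.0309.

m = +0.0309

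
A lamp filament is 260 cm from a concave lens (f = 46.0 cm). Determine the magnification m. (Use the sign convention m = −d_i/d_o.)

For a concave lens, f = -46.0 cm.
1/d_i = 1/f − 1/d_o = 1/(-46.00) − 1/(260) = -0.02559, so d_i = -39.08 cm.
m = −d_i/d_o = −(-39.08)/(260) = +0.150.
The image is virtual, upright and reduced, on the same side as the object.

m = +0.150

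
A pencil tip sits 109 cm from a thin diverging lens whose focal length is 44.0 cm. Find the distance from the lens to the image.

For a diverging lens, f = -44.0 cm.
Thin-lens equation: 1/s_i = 1/f − 1/s_o = 1/(-44.00) − 1/(109) = -0.02273 − 0.009174 = -0.03190, so s_i = -31.3 cm.
The image is virtual, upright and reduced, on the same side as the object.

31.3 cm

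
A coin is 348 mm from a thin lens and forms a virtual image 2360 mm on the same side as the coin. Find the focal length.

f = 408 mm (converging)

Virtual image ⇒ d_i = −2360 mm.
1/f = 1/d_o + 1/d_i = 1/(348) + 1/(-2360) = 0.002450, so f = 408 mm.
Since f is positive, the thin lens is converging.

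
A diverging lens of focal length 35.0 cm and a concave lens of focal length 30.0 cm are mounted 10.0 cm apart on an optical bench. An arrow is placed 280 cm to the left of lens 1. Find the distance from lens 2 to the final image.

Lens 1 is diverging, so f₁ = −35.0 cm.
Lens 1: 1/d_i1 = 1/f₁ − 1/d_o1 = 1/(-35.0) − 1/(280) = -0.03214, so d_i1 = -31.11 cm.
The intermediate image is 31.11 cm to the left of lens 1 (virtual), which is 10.0 − (-31.11) = 41.11 cm to the left of lens 2, so d_o2 = +41.11 cm.
Lens 2 is diverging, so f₂ = −30.0 cm.
Lens 2: 1/d_i2 = 1/f₂ − 1/d_o2 = 1/(-30.0) − 1/(41.11) = -0.05766, so d_i2 = -17.3 cm.
The final image is virtual, 17.3 cm to the left of lens 2 (overall magnification ≈ 0.047).

17.3 cm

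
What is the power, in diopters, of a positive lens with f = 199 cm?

P = +0.503 D

f = 199 cm = 1.99 m.
P = 1/f = 1/(1.99 m) = +0.503 D.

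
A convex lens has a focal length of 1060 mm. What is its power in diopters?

P = +0.943 D

f = 106 cm = 1.06 m.
P = 1/f = 1/(1.06 m) = +0.943 D.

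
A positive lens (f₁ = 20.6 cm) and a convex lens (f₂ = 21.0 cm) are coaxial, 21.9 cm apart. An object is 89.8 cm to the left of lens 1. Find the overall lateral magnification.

Lens 1: 1/d_i1 = 1/(20.6) − 1/(89.8) = 0.03741, so d_i1 = 26.73 cm; m₁ = −d_i1/d_o1 = -0.2977.
d_o2 = 21.9 − (26.73) = -4.830 cm (virtual object).
Lens 2: 1/d_i2 = 1/(21.0) − 1/(-4.830) = 0.2547, so d_i2 = 3.927 cm; m₂ = −d_i2/d_o2 = +0.8130.
m = m₁·m₂ = (-0.2977)(+0.8130) = -0.242.

m = -0.242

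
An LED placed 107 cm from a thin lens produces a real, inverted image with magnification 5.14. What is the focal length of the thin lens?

f = 89.6 cm (converging)

m = −d_i/d_o ⇒ d_i = −m·d_o = −(-5.14)·(107) = 550.0 cm.
1/f = 1/d_o + 1/d_i = 1/(107) + 1/(550.0) = 0.01116, so f = 89.6 cm.
Since f is positive, the thin lens is converging.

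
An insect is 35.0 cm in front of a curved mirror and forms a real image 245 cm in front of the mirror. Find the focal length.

Real image ⇒ d_i = +245 cm.
1/f = 1/d_o + 1/d_i = 1/(35.0) + 1/(245) = 0.03265, so f = 30.6 cm.
Since f is positive, the curved mirror is concave.

f = 30.6 cm (concave)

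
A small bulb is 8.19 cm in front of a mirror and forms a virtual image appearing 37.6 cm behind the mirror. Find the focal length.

Virtual image ⇒ d_i = −37.6 cm.
1/f = 1/d_o + 1/d_i = 1/(8.19) + 1/(-37.6) = 0.09550, so f = 10.5 cm.
Since f is positive, the mirror is concave.

f = 10.5 cm (concave)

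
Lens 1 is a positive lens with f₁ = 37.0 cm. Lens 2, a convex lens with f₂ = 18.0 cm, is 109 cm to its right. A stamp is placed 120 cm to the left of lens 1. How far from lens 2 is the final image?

26.6 cm

Lens 1: 1/d_i1 = 1/f₁ − 1/d_o1 = 1/(37.0) − 1/(120) = 0.01869, so d_i1 = 53.49 cm.
The intermediate image is 53.49 cm to the right of lens 1, which is 109 − (53.49) = 55.51 cm to the left of lens 2, so d_o2 = +55.51 cm.
Lens 2: 1/d_i2 = 1/f₂ − 1/d_o2 = 1/(18.0) − 1/(55.51) = 0.03754, so d_i2 = 26.6 cm.
The final image is real, 26.6 cm to the right of lens 2 (overall magnification ≈ 0.21).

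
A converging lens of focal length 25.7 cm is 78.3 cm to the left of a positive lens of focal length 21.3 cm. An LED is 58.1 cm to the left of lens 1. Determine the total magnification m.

m = +1.55

Lens 1: 1/d_i1 = 1/(25.7) − 1/(58.1) = 0.02170, so d_i1 = 46.09 cm; m₁ = −d_i1/d_o1 = -0.7933.
d_o2 = 78.3 − (46.09) = 32.21 cm.
Lens 2: 1/d_i2 = 1/(21.3) − 1/(32.21) = 0.01590, so d_i2 = 62.88 cm; m₂ = −d_i2/d_o2 = -1.952.
m = m₁·m₂ = (-0.7933)(-1.952) = +1.55.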